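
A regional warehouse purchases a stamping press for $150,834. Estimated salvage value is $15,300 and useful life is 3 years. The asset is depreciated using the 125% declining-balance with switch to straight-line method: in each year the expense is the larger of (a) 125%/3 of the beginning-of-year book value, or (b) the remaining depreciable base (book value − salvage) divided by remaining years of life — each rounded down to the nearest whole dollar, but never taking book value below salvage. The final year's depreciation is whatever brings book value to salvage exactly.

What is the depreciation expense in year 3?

$36,026

Depreciable base = $150,834 − $15,300 = $135,534.
Year 1: DB = ⌊$150,834 × 125%/3⌋ = $62,847; SL = ⌊$135,534/3⌋ = $45,178 → take DB $62,847. Book value $87,987.
Year 2: DB = ⌊$87,987 × 125%/3⌋ = $36,661; SL = ⌊$72,687/2⌋ = $36,343 → take DB $36,661. Book value $51,326.
Year 3 (final): $51,326 − $15,300 = $36,026. Book value $15,300.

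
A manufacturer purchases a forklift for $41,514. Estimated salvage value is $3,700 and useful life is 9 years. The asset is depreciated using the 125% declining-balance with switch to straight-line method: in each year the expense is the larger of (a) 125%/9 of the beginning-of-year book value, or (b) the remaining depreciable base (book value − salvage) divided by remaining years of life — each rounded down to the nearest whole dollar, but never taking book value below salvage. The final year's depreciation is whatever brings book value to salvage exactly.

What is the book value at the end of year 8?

$7,502

Depreciable base = $41,514 − $3,700 = $37,814.
Year 1: DB = ⌊$41,514 × 125%/9⌋ = $5,765; SL = ⌊$37,814/9⌋ = $4,201 → take DB $5,765. Book value $35,749.
Year 2: DB = ⌊$35,749 × 125%/9⌋ = $4,965; SL = ⌊$32,049/8⌋ = $4,006 → take DB $4,965. Book value $30,784.
Year 3: DB = ⌊$30,784 × 125%/9⌋ = $4,275; SL = ⌊$27,084/7⌋ = $3,869 → take DB $4,275. Book value $26,509.
Year 4: DB = ⌊$26,509 × 125%/9⌋ = $3,681; SL = ⌊$22,809/6⌋ = $3,801 → take SL $3,801. Book value $22,708.
Year 5: DB = ⌊$22,708 × 125%/9⌋ = $3,153; SL = ⌊$19,008/5⌋ = $3,801 → take SL $3,801. Book value $18,907.
Year 6: DB = ⌊$18,907 × 125%/9⌋ = $2,625; SL = ⌊$15,207/4⌋ = $3,801 → take SL $3,801. Book value $15,106.
Year 7: DB = ⌊$15,106 × 125%/9⌋ = $2,098; SL = ⌊$11,406/3⌋ = $3,802 → take SL $3,802. Book value $11,304.
Year 8: DB = ⌊$11,304 × 125%/9⌋ = $1,570; SL = ⌊$7,604/2⌋ = $3,802 → take SL $3,802. Book value $7,502.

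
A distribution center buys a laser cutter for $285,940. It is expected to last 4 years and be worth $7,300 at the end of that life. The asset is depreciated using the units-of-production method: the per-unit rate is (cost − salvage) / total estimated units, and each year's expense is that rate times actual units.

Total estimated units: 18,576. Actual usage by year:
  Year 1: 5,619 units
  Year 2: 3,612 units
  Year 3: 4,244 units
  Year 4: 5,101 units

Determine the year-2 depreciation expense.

Depreciable base = $285,940 − $7,300 = $278,640.
Rate = $278,640 / 18,576 units = $15 per unit.
Year 1: 5,619 × $15 = $84,285. Book value $201,655.
Year 2: 3,612 × $15 = $54,180. Book value $147,475.

$54,180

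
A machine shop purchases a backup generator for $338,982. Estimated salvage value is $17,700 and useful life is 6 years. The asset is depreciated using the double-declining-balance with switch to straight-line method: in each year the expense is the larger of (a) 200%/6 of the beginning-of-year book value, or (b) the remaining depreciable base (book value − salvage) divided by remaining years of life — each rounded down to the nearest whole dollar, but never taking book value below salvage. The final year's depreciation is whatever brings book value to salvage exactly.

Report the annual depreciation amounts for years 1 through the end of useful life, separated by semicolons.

Depreciable base = $338,982 − $17,700 = $321,282.
Year 1: DB = ⌊$338,982 × 200%/6⌋ = $112,994; SL = ⌊$321,282/6⌋ = $53,547 → take DB $112,994. Book value $225,988.
Year 2: DB = ⌊$225,988 × 200%/6⌋ = $75,329; SL = ⌊$208,288/5⌋ = $41,657 → take DB $75,329. Book value $150,659.
Year 3: DB = ⌊$150,659 × 200%/6⌋ = $50,219; SL = ⌊$132,959/4⌋ = $33,239 → take DB $50,219. Book value $100,440.
Year 4: DB = ⌊$100,440 × 200%/6⌋ = $33,480; SL = ⌊$82,740/3⌋ = $27,580 → take DB $33,480. Book value $66,960.
Year 5: DB = ⌊$66,960 × 200%/6⌋ = $22,320; SL = ⌊$49,260/2⌋ = $24,630 → take SL $24,630. Book value $42,330.
Year 6 (final): $42,330 − $17,700 = $24,630. Book value $17,700.

$112,994; $75,329; $50,219; $33,480; $24,630; $24,630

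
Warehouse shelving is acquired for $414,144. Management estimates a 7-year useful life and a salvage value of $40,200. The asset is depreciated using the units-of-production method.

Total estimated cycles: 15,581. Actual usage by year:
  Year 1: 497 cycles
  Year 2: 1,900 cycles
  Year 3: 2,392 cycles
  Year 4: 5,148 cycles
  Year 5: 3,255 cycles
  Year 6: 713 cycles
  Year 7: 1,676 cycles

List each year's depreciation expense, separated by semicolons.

Depreciable base = $414,144 − $40,200 = $373,944.
Rate = $373,944 / 15,581 cycles = $24 per cycle.
Year 1: 497 × $24 = $11,928. Book value $402,216.
Year 2: 1,900 × $24 = $45,600. Book value $356,616.
Year 3: 2,392 × $24 = $57,408. Book value $299,208.
Year 4: 5,148 × $24 = $123,552. Book value $175,656.
Year 5: 3,255 × $24 = $78,120. Book value $97,536.
Year 6: 713 × $24 = $17,112. Book value $80,424.
Year 7: 1,676 × $24 = $40,224. Book value $40,200.

$11,928; $45,600; $57,408; $123,552; $78,120; $17,112; $40,224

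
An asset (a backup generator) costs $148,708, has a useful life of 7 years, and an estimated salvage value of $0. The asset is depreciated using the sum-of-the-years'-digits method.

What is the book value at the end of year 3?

Depreciable base = $148,708 − $0 = $148,708.
Sum of the years' digits = 7+6+5+4+3+2+1 = 28.
Year 1: $148,708 × 7/28 = $37,177. Book value $111,531.
Year 2: $148,708 × 6/28 = $31,866. Book value $79,665.
Year 3: $148,708 × 5/28 = $26,555. Book value $53,110.

$53,110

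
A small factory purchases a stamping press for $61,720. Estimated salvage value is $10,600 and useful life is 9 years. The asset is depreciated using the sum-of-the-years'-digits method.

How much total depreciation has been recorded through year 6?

$44,304

Depreciable base = $61,720 − $10,600 = $51,120.
Sum of the years' digits = 9+8+7+6+5+4+3+2+1 = 45.
Year 1: $51,120 × 9/45 = $10,224. Book value $51,496.
Year 2: $51,120 × 8/45 = $9,088. Book value $42,408.
Year 3: $51,120 × 7/45 = $7,952. Book value $34,456.
Year 4: $51,120 × 6/45 = $6,816. Book value $27,640.
Year 5: $51,120 × 5/45 = $5,680. Book value $21,960.
Year 6: $51,120 × 4/45 = $4,544. Book value $17,416.
Accumulated through year 6 = $61,720 − $17,416 = $44,304.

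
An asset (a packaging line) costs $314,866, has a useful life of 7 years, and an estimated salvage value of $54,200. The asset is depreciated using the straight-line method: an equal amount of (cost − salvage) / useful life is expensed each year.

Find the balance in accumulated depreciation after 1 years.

$37,238

Depreciable base = $314,866 − $54,200 = $260,666.
Annual expense = $260,666 / 7 = $37,238.
End of year 1: book value $277,628.
Accumulated through year 1 = $314,866 − $277,628 = $37,238.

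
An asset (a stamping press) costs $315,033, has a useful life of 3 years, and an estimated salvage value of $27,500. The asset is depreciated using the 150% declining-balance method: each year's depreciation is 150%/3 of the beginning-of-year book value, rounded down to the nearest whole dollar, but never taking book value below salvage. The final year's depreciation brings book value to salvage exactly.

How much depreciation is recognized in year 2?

$78,758

Depreciable base = $315,033 − $27,500 = $287,533.
Year 1: ⌊$315,033 × 150%/3⌋ = $157,516. Book value $157,517.
Year 2: ⌊$157,517 × 150%/3⌋ = $78,758. Book value $78,759.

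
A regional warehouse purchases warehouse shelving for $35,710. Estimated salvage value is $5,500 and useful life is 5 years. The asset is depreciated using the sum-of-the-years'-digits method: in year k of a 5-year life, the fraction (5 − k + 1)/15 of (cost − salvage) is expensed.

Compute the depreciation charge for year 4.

Depreciable base = $35,710 − $5,500 = $30,210.
Sum of the years' digits = 5+4+3+2+1 = 15.
Year 1: $30,210 × 5/15 = $10,070. Book value $25,640.
Year 2: $30,210 × 4/15 = $8,056. Book value $17,584.
Year 3: $30,210 × 3/15 = $6,042. Book value $11,542.
Year 4: $30,210 × 2/15 = $4,028. Book value $7,514.

$4,028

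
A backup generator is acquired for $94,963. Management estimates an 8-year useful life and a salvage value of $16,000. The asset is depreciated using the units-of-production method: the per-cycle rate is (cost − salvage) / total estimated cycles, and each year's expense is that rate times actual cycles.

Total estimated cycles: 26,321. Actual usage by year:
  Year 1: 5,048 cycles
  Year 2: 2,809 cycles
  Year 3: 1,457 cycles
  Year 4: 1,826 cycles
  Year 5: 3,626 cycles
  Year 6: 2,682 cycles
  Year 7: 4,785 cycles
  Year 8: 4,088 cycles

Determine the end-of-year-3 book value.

Depreciable base = $94,963 − $16,000 = $78,963.
Rate = $78,963 / 26,321 cycles = $3 per cycle.
Year 1: 5,048 × $3 = $15,144. Book value $79,819.
Year 2: 2,809 × $3 = $8,427. Book value $71,392.
Year 3: 1,457 × $3 = $4,371. Book value $67,021.

$67,021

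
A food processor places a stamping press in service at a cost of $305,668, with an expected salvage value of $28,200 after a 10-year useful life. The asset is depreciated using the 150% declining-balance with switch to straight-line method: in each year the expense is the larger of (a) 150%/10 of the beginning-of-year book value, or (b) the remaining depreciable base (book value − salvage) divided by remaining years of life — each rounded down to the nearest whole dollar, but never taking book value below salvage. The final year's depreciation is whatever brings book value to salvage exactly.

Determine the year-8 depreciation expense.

$21,486

Depreciable base = $305,668 − $28,200 = $277,468.
Year 1: DB = ⌊$305,668 × 150%/10⌋ = $45,850; SL = ⌊$277,468/10⌋ = $27,746 → take DB $45,850. Book value $259,818.
Year 2: DB = ⌊$259,818 × 150%/10⌋ = $38,972; SL = ⌊$231,618/9⌋ = $25,735 → take DB $38,972. Book value $220,846.
Year 3: DB = ⌊$220,846 × 150%/10⌋ = $33,126; SL = ⌊$192,646/8⌋ = $24,080 → take DB $33,126. Book value $187,720.
Year 4: DB = ⌊$187,720 × 150%/10⌋ = $28,158; SL = ⌊$159,520/7⌋ = $22,788 → take DB $28,158. Book value $159,562.
Year 5: DB = ⌊$159,562 × 150%/10⌋ = $23,934; SL = ⌊$131,362/6⌋ = $21,893 → take DB $23,934. Book value $135,628.
Year 6: DB = ⌊$135,628 × 150%/10⌋ = $20,344; SL = ⌊$107,428/5⌋ = $21,485 → take SL $21,485. Book value $114,143.
Year 7: DB = ⌊$114,143 × 150%/10⌋ = $17,121; SL = ⌊$85,943/4⌋ = $21,485 → take SL $21,485. Book value $92,658.
Year 8: DB = ⌊$92,658 × 150%/10⌋ = $13,898; SL = ⌊$64,458/3⌋ = $21,486 → take SL $21,486. Book value $71,172.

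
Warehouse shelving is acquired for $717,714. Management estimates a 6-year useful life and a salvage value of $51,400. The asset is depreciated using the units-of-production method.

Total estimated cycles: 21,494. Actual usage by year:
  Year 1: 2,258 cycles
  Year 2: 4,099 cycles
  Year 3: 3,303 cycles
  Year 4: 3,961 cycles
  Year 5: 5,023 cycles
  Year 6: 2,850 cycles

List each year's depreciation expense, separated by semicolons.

Depreciable base = $717,714 − $51,400 = $666,314.
Rate = $666,314 / 21,494 cycles = $31 per cycle.
Year 1: 2,258 × $31 = $69,998. Book value $647,716.
Year 2: 4,099 × $31 = $127,069. Book value $520,647.
Year 3: 3,303 × $31 = $102,393. Book value $418,254.
Year 4: 3,961 × $31 = $122,791. Book value $295,463.
Year 5: 5,023 × $31 = $155,713. Book value $139,750.
Year 6: 2,850 × $31 = $88,350. Book value $51,400.

$69,998; $127,069; $102,393; $122,791; $155,713; $88,350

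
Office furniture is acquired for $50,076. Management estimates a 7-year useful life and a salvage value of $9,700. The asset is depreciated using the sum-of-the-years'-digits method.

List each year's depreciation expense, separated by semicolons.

Depreciable base = $50,076 − $9,700 = $40,376.
Sum of the years' digits = 7+6+5+4+3+2+1 = 28.
Year 1: $40,376 × 7/28 = $10,094. Book value $39,982.
Year 2: $40,376 × 6/28 = $8,652. Book value $31,330.
Year 3: $40,376 × 5/28 = $7,210. Book value $24,120.
Year 4: $40,376 × 4/28 = $5,768. Book value $18,352.
Year 5: $40,376 × 3/28 = $4,326. Book value $14,026.
Year 6: $40,376 × 2/28 = $2,884. Book value $11,142.
Year 7: $40,376 × 1/28 = $1,442. Book value $9,700.

$10,094; $8,652; $7,210; $5,768; $4,326; $2,884; $1,442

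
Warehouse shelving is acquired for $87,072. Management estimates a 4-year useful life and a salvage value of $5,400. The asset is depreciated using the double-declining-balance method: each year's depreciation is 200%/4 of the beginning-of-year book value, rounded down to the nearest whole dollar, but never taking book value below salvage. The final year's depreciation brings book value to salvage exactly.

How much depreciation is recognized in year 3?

Depreciable base = $87,072 − $5,400 = $81,672.
Year 1: ⌊$87,072 × 200%/4⌋ = $43,536. Book value $43,536.
Year 2: ⌊$43,536 × 200%/4⌋ = $21,768. Book value $21,768.
Year 3: ⌊$21,768 × 200%/4⌋ = $10,884. Book value $10,884.

$10,884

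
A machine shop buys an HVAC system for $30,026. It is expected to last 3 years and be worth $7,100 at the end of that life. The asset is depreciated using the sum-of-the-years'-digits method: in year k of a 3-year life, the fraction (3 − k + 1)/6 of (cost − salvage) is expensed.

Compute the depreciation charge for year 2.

Depreciable base = $30,026 − $7,100 = $22,926.
Sum of the years' digits = 3+2+1 = 6.
Year 1: $22,926 × 3/6 = $11,463. Book value $18,563.
Year 2: $22,926 × 2/6 = $7,642. Book value $10,921.

$7,642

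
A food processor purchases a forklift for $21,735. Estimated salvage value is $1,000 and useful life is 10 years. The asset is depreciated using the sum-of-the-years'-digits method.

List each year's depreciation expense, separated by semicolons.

Depreciable base = $21,735 − $1,000 = $20,735.
Sum of the years' digits = 10+9+8+7+6+5+4+3+2+1 = 55.
Year 1: $20,735 × 10/55 = $3,770. Book value $17,965.
Year 2: $20,735 × 9/55 = $3,393. Book value $14,572.
Year 3: $20,735 × 8/55 = $3,016. Book value $11,556.
Year 4: $20,735 × 7/55 = $2,639. Book value $8,917.
Year 5: $20,735 × 6/55 = $2,262. Book value $6,655.
Year 6: $20,735 × 5/55 = $1,885. Book value $4,770.
Year 7: $20,735 × 4/55 = $1,508. Book value $3,262.
Year 8: $20,735 × 3/55 = $1,131. Book value $2,131.
Year 9: $20,735 × 2/55 = $754. Book value $1,377.
Year 10: $20,735 × 1/55 = $377. Book value $1,000.

$3,770; $3,393; $3,016; $2,639; $2,262; $1,885; $1,508; $1,131; $754; $377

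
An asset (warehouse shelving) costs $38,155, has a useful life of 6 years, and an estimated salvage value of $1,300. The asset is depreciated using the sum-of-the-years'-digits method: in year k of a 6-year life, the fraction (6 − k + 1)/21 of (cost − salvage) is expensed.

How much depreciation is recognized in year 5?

$3,510

Depreciable base = $38,155 − $1,300 = $36,855.
Sum of the years' digits = 6+5+4+3+2+1 = 21.
Year 1: $36,855 × 6/21 = $10,530. Book value $27,625.
Year 2: $36,855 × 5/21 = $8,775. Book value $18,850.
Year 3: $36,855 × 4/21 = $7,020. Book value $11,830.
Year 4: $36,855 × 3/21 = $5,265. Book value $6,565.
Year 5: $36,855 × 2/21 = $3,510. Book value $3,055.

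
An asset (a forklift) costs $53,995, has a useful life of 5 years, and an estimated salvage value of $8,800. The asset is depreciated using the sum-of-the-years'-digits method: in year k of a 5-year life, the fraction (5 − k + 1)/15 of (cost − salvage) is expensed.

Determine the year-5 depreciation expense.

$3,013

Depreciable base = $53,995 − $8,800 = $45,195.
Sum of the years' digits = 5+4+3+2+1 = 15.
Year 1: $45,195 × 5/15 = $15,065. Book value $38,930.
Year 2: $45,195 × 4/15 = $12,052. Book value $26,878.
Year 3: $45,195 × 3/15 = $9,039. Book value $17,839.
Year 4: $45,195 × 2/15 = $6,026. Book value $11,813.
Year 5: $45,195 × 1/15 = $3,013. Book value $8,800.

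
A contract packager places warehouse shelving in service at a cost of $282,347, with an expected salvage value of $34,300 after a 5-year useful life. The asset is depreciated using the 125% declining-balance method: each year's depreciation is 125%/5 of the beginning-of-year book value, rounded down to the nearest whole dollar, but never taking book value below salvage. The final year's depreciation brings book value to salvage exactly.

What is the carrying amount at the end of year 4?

Depreciable base = $282,347 − $34,300 = $248,047.
Year 1: ⌊$282,347 × 125%/5⌋ = $70,586. Book value $211,761.
Year 2: ⌊$211,761 × 125%/5⌋ = $52,940. Book value $158,821.
Year 3: ⌊$158,821 × 125%/5⌋ = $39,705. Book value $119,116.
Year 4: ⌊$119,116 × 125%/5⌋ = $29,779. Book value $89,337.

$89,337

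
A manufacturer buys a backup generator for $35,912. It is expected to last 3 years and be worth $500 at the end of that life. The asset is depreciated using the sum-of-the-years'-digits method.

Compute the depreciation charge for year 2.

$11,804

Depreciable base = $35,912 − $500 = $35,412.
Sum of the years' digits = 3+2+1 = 6.
Year 1: $35,412 × 3/6 = $17,706. Book value $18,206.
Year 2: $35,412 × 2/6 = $11,804. Book value $6,402.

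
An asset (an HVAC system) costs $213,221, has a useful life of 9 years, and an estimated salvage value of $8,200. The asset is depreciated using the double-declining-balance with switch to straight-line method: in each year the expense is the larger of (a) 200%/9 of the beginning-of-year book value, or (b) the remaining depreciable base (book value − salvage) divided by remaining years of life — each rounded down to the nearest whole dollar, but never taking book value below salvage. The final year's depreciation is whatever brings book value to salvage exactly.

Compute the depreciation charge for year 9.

Depreciable base = $213,221 − $8,200 = $205,021.
Year 1: DB = ⌊$213,221 × 200%/9⌋ = $47,382; SL = ⌊$205,021/9⌋ = $22,780 → take DB $47,382. Book value $165,839.
Year 2: DB = ⌊$165,839 × 200%/9⌋ = $36,853; SL = ⌊$157,639/8⌋ = $19,704 → take DB $36,853. Book value $128,986.
Year 3: DB = ⌊$128,986 × 200%/9⌋ = $28,663; SL = ⌊$120,786/7⌋ = $17,255 → take DB $28,663. Book value $100,323.
Year 4: DB = ⌊$100,323 × 200%/9⌋ = $22,294; SL = ⌊$92,123/6⌋ = $15,353 → take DB $22,294. Book value $78,029.
Year 5: DB = ⌊$78,029 × 200%/9⌋ = $17,339; SL = ⌊$69,829/5⌋ = $13,965 → take DB $17,339. Book value $60,690.
Year 6: DB = ⌊$60,690 × 200%/9⌋ = $13,486; SL = ⌊$52,490/4⌋ = $13,122 → take DB $13,486. Book value $47,204.
Year 7: DB = ⌊$47,204 × 200%/9⌋ = $10,489; SL = ⌊$39,004/3⌋ = $13,001 → take SL $13,001. Book value $34,203.
Year 8: DB = ⌊$34,203 × 200%/9⌋ = $7,600; SL = ⌊$26,003/2⌋ = $13,001 → take SL $13,001. Book value $21,202.
Year 9 (final): $21,202 − $8,200 = $13,002. Book value $8,200.

$13,002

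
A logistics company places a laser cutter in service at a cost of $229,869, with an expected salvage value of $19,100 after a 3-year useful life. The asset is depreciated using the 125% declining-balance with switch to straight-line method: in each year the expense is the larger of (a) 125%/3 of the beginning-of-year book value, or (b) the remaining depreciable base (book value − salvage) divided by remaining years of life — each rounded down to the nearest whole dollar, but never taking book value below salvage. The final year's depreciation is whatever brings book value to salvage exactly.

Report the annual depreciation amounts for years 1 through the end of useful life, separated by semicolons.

Depreciable base = $229,869 − $19,100 = $210,769.
Year 1: DB = ⌊$229,869 × 125%/3⌋ = $95,778; SL = ⌊$210,769/3⌋ = $70,256 → take DB $95,778. Book value $134,091.
Year 2: DB = ⌊$134,091 × 125%/3⌋ = $55,871; SL = ⌊$114,991/2⌋ = $57,495 → take SL $57,495. Book value $76,596.
Year 3 (final): $76,596 − $19,100 = $57,496. Book value $19,100.

$95,778; $57,495; $57,496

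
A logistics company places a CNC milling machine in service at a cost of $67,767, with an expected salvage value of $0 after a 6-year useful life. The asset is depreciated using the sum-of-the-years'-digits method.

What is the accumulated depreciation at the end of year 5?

Depreciable base = $67,767 − $0 = $67,767.
Sum of the years' digits = 6+5+4+3+2+1 = 21.
Year 1: $67,767 × 6/21 = $19,362. Book value $48,405.
Year 2: $67,767 × 5/21 = $16,135. Book value $32,270.
Year 3: $67,767 × 4/21 = $12,908. Book value $19,362.
Year 4: $67,767 × 3/21 = $9,681. Book value $9,681.
Year 5: $67,767 × 2/21 = $6,454. Book value $3,227.
Accumulated through year 5 = $67,767 − $3,227 = $64,540.

$64,540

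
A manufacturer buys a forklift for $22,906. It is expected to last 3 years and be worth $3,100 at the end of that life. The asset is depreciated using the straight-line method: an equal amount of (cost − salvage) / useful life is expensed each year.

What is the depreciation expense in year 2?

$6,602

Depreciable base = $22,906 − $3,100 = $19,806.
Annual expense = $19,806 / 3 = $6,602.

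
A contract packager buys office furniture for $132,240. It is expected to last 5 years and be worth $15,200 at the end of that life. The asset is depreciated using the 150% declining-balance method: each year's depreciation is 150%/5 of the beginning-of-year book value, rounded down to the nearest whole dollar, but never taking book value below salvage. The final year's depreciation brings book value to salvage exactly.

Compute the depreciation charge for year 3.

$19,439

Depreciable base = $132,240 − $15,200 = $117,040.
Year 1: ⌊$132,240 × 150%/5⌋ = $39,672. Book value $92,568.
Year 2: ⌊$92,568 × 150%/5⌋ = $27,770. Book value $64,798.
Year 3: ⌊$64,798 × 150%/5⌋ = $19,439. Book value $45,359.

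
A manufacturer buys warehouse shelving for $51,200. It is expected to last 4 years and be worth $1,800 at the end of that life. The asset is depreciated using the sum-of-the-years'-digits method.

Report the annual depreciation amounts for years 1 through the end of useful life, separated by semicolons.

Depreciable base = $51,200 − $1,800 = $49,400.
Sum of the years' digits = 4+3+2+1 = 10.
Year 1: $49,400 × 4/10 = $19,760. Book value $31,440.
Year 2: $49,400 × 3/10 = $14,820. Book value $16,620.
Year 3: $49,400 × 2/10 = $9,880. Book value $6,740.
Year 4: $49,400 × 1/10 = $4,940. Book value $1,800.

$19,760; $14,820; $9,880; $4,940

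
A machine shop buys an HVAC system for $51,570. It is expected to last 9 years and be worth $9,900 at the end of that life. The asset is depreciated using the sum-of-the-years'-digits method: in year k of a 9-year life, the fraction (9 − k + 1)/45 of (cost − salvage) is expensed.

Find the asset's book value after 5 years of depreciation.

Depreciable base = $51,570 − $9,900 = $41,670.
Sum of the years' digits = 9+8+7+6+5+4+3+2+1 = 45.
Year 1: $41,670 × 9/45 = $8,334. Book value $43,236.
Year 2: $41,670 × 8/45 = $7,408. Book value $35,828.
Year 3: $41,670 × 7/45 = $6,482. Book value $29,346.
Year 4: $41,670 × 6/45 = $5,556. Book value $23,790.
Year 5: $41,670 × 5/45 = $4,630. Book value $19,160.

$19,160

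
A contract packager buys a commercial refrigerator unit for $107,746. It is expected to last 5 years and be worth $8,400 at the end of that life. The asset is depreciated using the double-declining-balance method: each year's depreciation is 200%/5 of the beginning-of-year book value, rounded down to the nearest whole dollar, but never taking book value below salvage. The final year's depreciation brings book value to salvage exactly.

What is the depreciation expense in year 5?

$5,565

Depreciable base = $107,746 − $8,400 = $99,346.
Year 1: ⌊$107,746 × 200%/5⌋ = $43,098. Book value $64,648.
Year 2: ⌊$64,648 × 200%/5⌋ = $25,859. Book value $38,789.
Year 3: ⌊$38,789 × 200%/5⌋ = $15,515. Book value $23,274.
Year 4: ⌊$23,274 × 200%/5⌋ = $9,309. Book value $13,965.
Year 5 (final): $13,965 − $8,400 = $5,565. Book value $8,400.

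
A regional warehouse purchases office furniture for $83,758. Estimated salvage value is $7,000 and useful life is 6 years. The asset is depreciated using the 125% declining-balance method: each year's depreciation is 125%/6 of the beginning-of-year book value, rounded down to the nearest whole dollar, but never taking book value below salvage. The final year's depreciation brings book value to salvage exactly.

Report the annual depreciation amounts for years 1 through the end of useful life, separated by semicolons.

$17,449; $13,814; $10,936; $8,658; $6,854; $19,047

Depreciable base = $83,758 − $7,000 = $76,758.
Year 1: ⌊$83,758 × 125%/6⌋ = $17,449. Book value $66,309.
Year 2: ⌊$66,309 × 125%/6⌋ = $13,814. Book value $52,495.
Year 3: ⌊$52,495 × 125%/6⌋ = $10,936. Book value $41,559.
Year 4: ⌊$41,559 × 125%/6⌋ = $8,658. Book value $32,901.
Year 5: ⌊$32,901 × 125%/6⌋ = $6,854. Book value $26,047.
Year 6 (final): $26,047 − $7,000 = $19,047. Book value $7,000.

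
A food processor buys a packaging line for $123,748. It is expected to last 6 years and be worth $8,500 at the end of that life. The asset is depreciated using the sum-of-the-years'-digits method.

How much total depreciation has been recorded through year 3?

Depreciable base = $123,748 − $8,500 = $115,248.
Sum of the years' digits = 6+5+4+3+2+1 = 21.
Year 1: $115,248 × 6/21 = $32,928. Book value $90,820.
Year 2: $115,248 × 5/21 = $27,440. Book value $63,380.
Year 3: $115,248 × 4/21 = $21,952. Book value $41,428.
Accumulated through year 3 = $123,748 − $41,428 = $82,320.

$82,320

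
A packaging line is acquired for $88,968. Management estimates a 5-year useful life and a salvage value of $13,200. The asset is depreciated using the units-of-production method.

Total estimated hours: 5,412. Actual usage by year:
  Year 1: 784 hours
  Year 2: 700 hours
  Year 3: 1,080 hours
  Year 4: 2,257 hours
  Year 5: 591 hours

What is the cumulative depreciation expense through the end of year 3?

Depreciable base = $88,968 − $13,200 = $75,768.
Rate = $75,768 / 5,412 hours = $14 per hour.
Year 1: 784 × $14 = $10,976. Book value $77,992.
Year 2: 700 × $14 = $9,800. Book value $68,192.
Year 3: 1,080 × $14 = $15,120. Book value $53,072.
Accumulated through year 3 = $88,968 − $53,072 = $35,896.

$35,896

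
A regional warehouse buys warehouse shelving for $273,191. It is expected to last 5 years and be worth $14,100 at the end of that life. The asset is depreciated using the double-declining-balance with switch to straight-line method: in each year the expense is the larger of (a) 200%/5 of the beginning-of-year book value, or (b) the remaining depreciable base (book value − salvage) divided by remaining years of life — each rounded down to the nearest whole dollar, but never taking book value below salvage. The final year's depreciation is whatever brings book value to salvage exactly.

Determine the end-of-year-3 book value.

Depreciable base = $273,191 − $14,100 = $259,091.
Year 1: DB = ⌊$273,191 × 200%/5⌋ = $109,276; SL = ⌊$259,091/5⌋ = $51,818 → take DB $109,276. Book value $163,915.
Year 2: DB = ⌊$163,915 × 200%/5⌋ = $65,566; SL = ⌊$149,815/4⌋ = $37,453 → take DB $65,566. Book value $98,349.
Year 3: DB = ⌊$98,349 × 200%/5⌋ = $39,339; SL = ⌊$84,249/3⌋ = $28,083 → take DB $39,339. Book value $59,010.

$59,010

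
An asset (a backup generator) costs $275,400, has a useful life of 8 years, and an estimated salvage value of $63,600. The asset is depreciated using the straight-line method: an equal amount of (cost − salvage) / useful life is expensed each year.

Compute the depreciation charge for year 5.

Depreciable base = $275,400 − $63,600 = $211,800.
Annual expense = $211,800 / 8 = $26,475.

$26,475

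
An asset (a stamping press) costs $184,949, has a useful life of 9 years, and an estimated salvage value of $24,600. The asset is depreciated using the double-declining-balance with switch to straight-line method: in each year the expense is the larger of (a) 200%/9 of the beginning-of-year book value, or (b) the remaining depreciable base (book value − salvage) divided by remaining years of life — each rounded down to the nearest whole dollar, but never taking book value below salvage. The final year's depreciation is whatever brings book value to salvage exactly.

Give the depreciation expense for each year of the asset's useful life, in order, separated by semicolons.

$41,099; $31,966; $24,863; $19,338; $15,040; $11,698; $9,098; $7,077; $170

Depreciable base = $184,949 − $24,600 = $160,349.
Year 1: DB = ⌊$184,949 × 200%/9⌋ = $41,099; SL = ⌊$160,349/9⌋ = $17,816 → take DB $41,099. Book value $143,850.
Year 2: DB = ⌊$143,850 × 200%/9⌋ = $31,966; SL = ⌊$119,250/8⌋ = $14,906 → take DB $31,966. Book value $111,884.
Year 3: DB = ⌊$111,884 × 200%/9⌋ = $24,863; SL = ⌊$87,284/7⌋ = $12,469 → take DB $24,863. Book value $87,021.
Year 4: DB = ⌊$87,021 × 200%/9⌋ = $19,338; SL = ⌊$62,421/6⌋ = $10,403 → take DB $19,338. Book value $67,683.
Year 5: DB = ⌊$67,683 × 200%/9⌋ = $15,040; SL = ⌊$43,083/5⌋ = $8,616 → take DB $15,040. Book value $52,643.
Year 6: DB = ⌊$52,643 × 200%/9⌋ = $11,698; SL = ⌊$28,043/4⌋ = $7,010 → take DB $11,698. Book value $40,945.
Year 7: DB = ⌊$40,945 × 200%/9⌋ = $9,098; SL = ⌊$16,345/3⌋ = $5,448 → take DB $9,098. Book value $31,847.
Year 8: DB = ⌊$31,847 × 200%/9⌋ = $7,077; SL = ⌊$7,247/2⌋ = $3,623 → take DB $7,077. Book value $24,770.
Year 9 (final): $24,770 − $24,600 = $170. Book value $24,600.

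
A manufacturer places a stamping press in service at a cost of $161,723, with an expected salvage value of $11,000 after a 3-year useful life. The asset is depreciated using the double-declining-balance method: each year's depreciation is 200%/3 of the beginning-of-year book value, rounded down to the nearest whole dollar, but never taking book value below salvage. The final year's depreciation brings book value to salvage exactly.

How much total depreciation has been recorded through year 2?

$143,753

Depreciable base = $161,723 − $11,000 = $150,723.
Year 1: ⌊$161,723 × 200%/3⌋ = $107,815. Book value $53,908.
Year 2: ⌊$53,908 × 200%/3⌋ = $35,938. Book value $17,970.
Accumulated through year 2 = $161,723 − $17,970 = $143,753.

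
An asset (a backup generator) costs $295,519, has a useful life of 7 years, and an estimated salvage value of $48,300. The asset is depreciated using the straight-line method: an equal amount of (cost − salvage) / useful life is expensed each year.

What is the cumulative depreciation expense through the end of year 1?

$35,317

Depreciable base = $295,519 − $48,300 = $247,219.
Annual expense = $247,219 / 7 = $35,317.
End of year 1: book value $260,202.
Accumulated through year 1 = $295,519 − $260,202 = $35,317.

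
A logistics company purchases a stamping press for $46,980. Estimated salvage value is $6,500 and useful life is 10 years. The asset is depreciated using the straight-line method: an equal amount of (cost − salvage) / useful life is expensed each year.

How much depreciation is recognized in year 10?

Depreciable base = $46,980 − $6,500 = $40,480.
Annual expense = $40,480 / 10 = $4,048.

$4,048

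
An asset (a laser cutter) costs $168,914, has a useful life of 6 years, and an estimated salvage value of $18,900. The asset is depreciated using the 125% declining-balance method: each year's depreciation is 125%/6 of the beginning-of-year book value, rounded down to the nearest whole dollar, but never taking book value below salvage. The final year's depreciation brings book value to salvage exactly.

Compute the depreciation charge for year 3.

$22,055

Depreciable base = $168,914 − $18,900 = $150,014.
Year 1: ⌊$168,914 × 125%/6⌋ = $35,190. Book value $133,724.
Year 2: ⌊$133,724 × 125%/6⌋ = $27,859. Book value $105,865.
Year 3: ⌊$105,865 × 125%/6⌋ = $22,055. Book value $83,810.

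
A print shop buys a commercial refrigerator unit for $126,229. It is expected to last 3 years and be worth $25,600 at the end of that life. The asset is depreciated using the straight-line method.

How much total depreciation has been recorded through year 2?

Depreciable base = $126,229 − $25,600 = $100,629.
Annual expense = $100,629 / 3 = $33,543.
End of year 1: book value $92,686.
End of year 2: book value $59,143.
Accumulated through year 2 = $126,229 − $59,143 = $67,086.

$67,086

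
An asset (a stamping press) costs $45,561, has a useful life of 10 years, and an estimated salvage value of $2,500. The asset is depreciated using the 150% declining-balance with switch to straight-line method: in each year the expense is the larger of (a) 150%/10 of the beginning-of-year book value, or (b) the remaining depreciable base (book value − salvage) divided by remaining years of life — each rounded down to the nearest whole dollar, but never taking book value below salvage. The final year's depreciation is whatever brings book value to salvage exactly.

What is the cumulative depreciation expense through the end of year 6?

Depreciable base = $45,561 − $2,500 = $43,061.
Year 1: DB = ⌊$45,561 × 150%/10⌋ = $6,834; SL = ⌊$43,061/10⌋ = $4,306 → take DB $6,834. Book value $38,727.
Year 2: DB = ⌊$38,727 × 150%/10⌋ = $5,809; SL = ⌊$36,227/9⌋ = $4,025 → take DB $5,809. Book value $32,918.
Year 3: DB = ⌊$32,918 × 150%/10⌋ = $4,937; SL = ⌊$30,418/8⌋ = $3,802 → take DB $4,937. Book value $27,981.
Year 4: DB = ⌊$27,981 × 150%/10⌋ = $4,197; SL = ⌊$25,481/7⌋ = $3,640 → take DB $4,197. Book value $23,784.
Year 5: DB = ⌊$23,784 × 150%/10⌋ = $3,567; SL = ⌊$21,284/6⌋ = $3,547 → take DB $3,567. Book value $20,217.
Year 6: DB = ⌊$20,217 × 150%/10⌋ = $3,032; SL = ⌊$17,717/5⌋ = $3,543 → take SL $3,543. Book value $16,674.
Accumulated through year 6 = $45,561 − $16,674 = $28,887.

$28,887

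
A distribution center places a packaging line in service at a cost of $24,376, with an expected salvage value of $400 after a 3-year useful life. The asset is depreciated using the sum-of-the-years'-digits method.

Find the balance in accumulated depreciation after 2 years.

$19,980

Depreciable base = $24,376 − $400 = $23,976.
Sum of the years' digits = 3+2+1 = 6.
Year 1: $23,976 × 3/6 = $11,988. Book value $12,388.
Year 2: $23,976 × 2/6 = $7,992. Book value $4,396.
Accumulated through year 2 = $24,376 − $4,396 = $19,980.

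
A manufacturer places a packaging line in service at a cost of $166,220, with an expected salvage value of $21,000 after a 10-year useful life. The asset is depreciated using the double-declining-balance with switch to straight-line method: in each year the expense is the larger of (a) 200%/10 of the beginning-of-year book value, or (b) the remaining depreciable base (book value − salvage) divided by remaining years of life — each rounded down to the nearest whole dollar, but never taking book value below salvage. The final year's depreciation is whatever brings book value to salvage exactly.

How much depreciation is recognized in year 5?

$13,616

Depreciable base = $166,220 − $21,000 = $145,220.
Year 1: DB = ⌊$166,220 × 200%/10⌋ = $33,244; SL = ⌊$145,220/10⌋ = $14,522 → take DB $33,244. Book value $132,976.
Year 2: DB = ⌊$132,976 × 200%/10⌋ = $26,595; SL = ⌊$111,976/9⌋ = $12,441 → take DB $26,595. Book value $106,381.
Year 3: DB = ⌊$106,381 × 200%/10⌋ = $21,276; SL = ⌊$85,381/8⌋ = $10,672 → take DB $21,276. Book value $85,105.
Year 4: DB = ⌊$85,105 × 200%/10⌋ = $17,021; SL = ⌊$64,105/7⌋ = $9,157 → take DB $17,021. Book value $68,084.
Year 5: DB = ⌊$68,084 × 200%/10⌋ = $13,616; SL = ⌊$47,084/6⌋ = $7,847 → take DB $13,616. Book value $54,468.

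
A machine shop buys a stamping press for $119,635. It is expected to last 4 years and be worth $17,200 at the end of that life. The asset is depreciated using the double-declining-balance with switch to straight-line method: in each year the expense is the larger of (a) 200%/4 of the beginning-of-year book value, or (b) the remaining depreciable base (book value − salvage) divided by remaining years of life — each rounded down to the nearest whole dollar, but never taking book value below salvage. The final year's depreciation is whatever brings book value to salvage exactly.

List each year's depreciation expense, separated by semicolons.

$59,817; $29,909; $12,709; $0

Depreciable base = $119,635 − $17,200 = $102,435.
Year 1: DB = ⌊$119,635 × 200%/4⌋ = $59,817; SL = ⌊$102,435/4⌋ = $25,608 → take DB $59,817. Book value $59,818.
Year 2: DB = ⌊$59,818 × 200%/4⌋ = $29,909; SL = ⌊$42,618/3⌋ = $14,206 → take DB $29,909. Book value $29,909.
Year 3: DB = ⌊$29,909 × 200%/4⌋ = $14,954; SL = ⌊$12,709/2⌋ = $6,354 → take DB $14,954, capped at $12,709. Book value $17,200.
Year 4 (final): $17,200 − $17,200 = $0. Book value $17,200.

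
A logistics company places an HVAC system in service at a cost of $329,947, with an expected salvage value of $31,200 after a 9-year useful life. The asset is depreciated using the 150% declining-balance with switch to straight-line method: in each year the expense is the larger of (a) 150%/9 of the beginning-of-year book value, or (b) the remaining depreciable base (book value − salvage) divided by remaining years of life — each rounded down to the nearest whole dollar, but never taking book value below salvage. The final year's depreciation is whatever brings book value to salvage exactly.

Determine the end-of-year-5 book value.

$132,600

Depreciable base = $329,947 − $31,200 = $298,747.
Year 1: DB = ⌊$329,947 × 150%/9⌋ = $54,991; SL = ⌊$298,747/9⌋ = $33,194 → take DB $54,991. Book value $274,956.
Year 2: DB = ⌊$274,956 × 150%/9⌋ = $45,826; SL = ⌊$243,756/8⌋ = $30,469 → take DB $45,826. Book value $229,130.
Year 3: DB = ⌊$229,130 × 150%/9⌋ = $38,188; SL = ⌊$197,930/7⌋ = $28,275 → take DB $38,188. Book value $190,942.
Year 4: DB = ⌊$190,942 × 150%/9⌋ = $31,823; SL = ⌊$159,742/6⌋ = $26,623 → take DB $31,823. Book value $159,119.
Year 5: DB = ⌊$159,119 × 150%/9⌋ = $26,519; SL = ⌊$127,919/5⌋ = $25,583 → take DB $26,519. Book value $132,600.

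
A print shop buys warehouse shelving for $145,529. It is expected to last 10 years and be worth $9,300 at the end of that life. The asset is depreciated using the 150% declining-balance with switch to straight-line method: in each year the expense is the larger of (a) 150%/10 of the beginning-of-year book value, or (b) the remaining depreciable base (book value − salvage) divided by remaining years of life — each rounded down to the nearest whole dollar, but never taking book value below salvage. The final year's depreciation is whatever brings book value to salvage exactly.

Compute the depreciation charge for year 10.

Depreciable base = $145,529 − $9,300 = $136,229.
Year 1: DB = ⌊$145,529 × 150%/10⌋ = $21,829; SL = ⌊$136,229/10⌋ = $13,622 → take DB $21,829. Book value $123,700.
Year 2: DB = ⌊$123,700 × 150%/10⌋ = $18,555; SL = ⌊$114,400/9⌋ = $12,711 → take DB $18,555. Book value $105,145.
Year 3: DB = ⌊$105,145 × 150%/10⌋ = $15,771; SL = ⌊$95,845/8⌋ = $11,980 → take DB $15,771. Book value $89,374.
Year 4: DB = ⌊$89,374 × 150%/10⌋ = $13,406; SL = ⌊$80,074/7⌋ = $11,439 → take DB $13,406. Book value $75,968.
Year 5: DB = ⌊$75,968 × 150%/10⌋ = $11,395; SL = ⌊$66,668/6⌋ = $11,111 → take DB $11,395. Book value $64,573.
Year 6: DB = ⌊$64,573 × 150%/10⌋ = $9,685; SL = ⌊$55,273/5⌋ = $11,054 → take SL $11,054. Book value $53,519.
Year 7: DB = ⌊$53,519 × 150%/10⌋ = $8,027; SL = ⌊$44,219/4⌋ = $11,054 → take SL $11,054. Book value $42,465.
Year 8: DB = ⌊$42,465 × 150%/10⌋ = $6,369; SL = ⌊$33,165/3⌋ = $11,055 → take SL $11,055. Book value $31,410.
Year 9: DB = ⌊$31,410 × 150%/10⌋ = $4,711; SL = ⌊$22,110/2⌋ = $11,055 → take SL $11,055. Book value $20,355.
Year 10 (final): $20,355 − $9,300 = $11,055. Book value $9,300.

$11,055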